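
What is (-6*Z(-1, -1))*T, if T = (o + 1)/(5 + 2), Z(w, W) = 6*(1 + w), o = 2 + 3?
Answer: 0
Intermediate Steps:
o = 5
Z(w, W) = 6 + 6*w
T = 6/7 (T = (5 + 1)/(5 + 2) = 6/7 ≈ 0.85714)
(-6*Z(-1, -1))*T = -6*(6 + 6*(-1))*(6/7) = -6*(6 - 6)*(6/7) = -6*0*(6/7) = 0*(6/7) = 0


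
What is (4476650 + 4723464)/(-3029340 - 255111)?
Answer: -9200114/3284451 ≈ -2.8011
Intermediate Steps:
(4476650 + 4723464)/(-3029340 - 255111) = 9200114/(-3284451) = 9200114*(-1/3284451) = -9200114/3284451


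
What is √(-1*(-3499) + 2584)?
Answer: √6083 ≈ 77.994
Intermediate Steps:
√(-1*(-3499) + 2584) = √(3499 + 2584) = √6083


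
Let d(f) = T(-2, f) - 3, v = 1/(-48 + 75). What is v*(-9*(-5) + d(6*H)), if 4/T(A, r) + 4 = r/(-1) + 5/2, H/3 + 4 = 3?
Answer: 1394/891 ≈ 1.5645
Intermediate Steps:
H = -3 (H = -12 + 3*3 = -12 + 9 = -3)
T(A, r) = 4/(-3/2 - r) (T(A, r) = 4/(-4 + (r/(-1) + 5/2)) = 4/(-4 + (r*(-1) + 5*(½))) = 4/(-4 + (-r + 5/2)) = 4/(-4 + (5/2 - r)) = 4/(-3/2 - r))
v = 1/27 ≈ 0.037037
d(f) = -3 - 8/(3 + 2*f) (d(f) = -8/(3 + 2*f) - 3 = -3 - 8/(3 + 2*f))
v*(-9*(-5) + d(6*H)) = (-9*(-5) + (-17 - 36*(-3))/(3 + 2*(6*(-3))))/27 = (45 + (-17 - 6*(-18))/(3 + 2*(-18)))/27 = (45 + (-17 + 108)/(3 - 36))/27 = (45 + 91/(-33))/27 = (45 - 1/33*91)/27 = (45 - 91/33)/27 = (1/27)*(1394/33) = 1394/891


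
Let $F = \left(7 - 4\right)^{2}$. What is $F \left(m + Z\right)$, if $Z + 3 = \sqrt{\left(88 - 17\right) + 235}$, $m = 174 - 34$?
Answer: $1233 + 27 \sqrt{34} \approx 1390.4$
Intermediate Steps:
$m = 140$
$F = 9$ ($F = 3^{2} = 9$)
$Z = -3 + 3 \sqrt{34}$ ($Z = -3 + \sqrt{\left(88 - 17\right) + 235} = -3 + \sqrt{71 + 235} = -3 + \sqrt{306} = -3 + 3 \sqrt{34} \approx 14.493$)
$F \left(m + Z\right) = 9 \left(140 - \left(3 - 3 \sqrt{34}\right)\right) = 9 \left(137 + 3 \sqrt{34}\right) = 1233 + 27 \sqrt{34}$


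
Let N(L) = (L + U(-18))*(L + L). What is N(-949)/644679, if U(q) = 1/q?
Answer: 16211767/5802111 ≈ 2.7941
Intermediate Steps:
N(L) = 2*L*(-1/18 + L) (N(L) = (L + 1/(-18))*(L + L) = (L - 1/18)*(2*L) = (-1/18 + L)*(2*L) = 2*L*(-1/18 + L))
N(-949)/644679 = ((⅑)*(-949)*(-1 + 18*(-949)))/644679 = ((⅑)*(-949)*(-1 - 17082))*(1/644679) = ((⅑)*(-949)*(-17083))*(1/644679) = (16211767/9)*(1/644679) = 16211767/5802111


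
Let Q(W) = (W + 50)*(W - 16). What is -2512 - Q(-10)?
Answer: -1472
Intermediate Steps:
Q(W) = (-16 + W)*(50 + W) (Q(W) = (50 + W)*(-16 + W) = (-16 + W)*(50 + W))
-2512 - Q(-10) = -2512 - (-800 + (-10)² + 34*(-10)) = -2512 - (-800 + 100 - 340) = -2512 - 1*(-1040) = -2512 + 1040 = -1472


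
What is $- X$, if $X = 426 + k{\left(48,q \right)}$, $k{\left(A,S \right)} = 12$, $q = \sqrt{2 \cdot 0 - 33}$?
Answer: $-438$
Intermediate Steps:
$q = i \sqrt{33}$ ($q = \sqrt{0 - 33} = \sqrt{-33} = i \sqrt{33} \approx 5.7446 i$)
$X = 438$ ($X = 426 + 12 = 438$)
$- X = \left(-1\right) 438 = -438$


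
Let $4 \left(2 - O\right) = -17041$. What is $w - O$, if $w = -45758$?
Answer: $- \frac{200081}{4} \approx -50020.0$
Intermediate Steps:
$O = \frac{17049}{4}$ ($O = 2 - - \frac{17041}{4} = 2 + \frac{17041}{4} = \frac{17049}{4} \approx 4262.3$)
$w - O = -45758 - \frac{17049}{4} = - \frac{200081}{4}$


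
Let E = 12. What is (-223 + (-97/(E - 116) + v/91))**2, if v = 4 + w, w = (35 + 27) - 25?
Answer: 26029627569/529984 ≈ 49114.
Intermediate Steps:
w = 37 (w = 62 - 25 = 37)
v = 41 (v = 4 + 37 = 41)
(-223 + (-97/(E - 116) + v/91))**2 = (-223 + (-97/(12 - 116) + 41/91))**2 = (-223 + (-97/(-104) + 41*(1/91)))**2 = (-223 + (-97*(-1/104) + 41/91))**2 = (-223 + (97/104 + 41/91))**2 = (-223 + 1007/728)**2 = (-161337/728)**2 = 26029627569/529984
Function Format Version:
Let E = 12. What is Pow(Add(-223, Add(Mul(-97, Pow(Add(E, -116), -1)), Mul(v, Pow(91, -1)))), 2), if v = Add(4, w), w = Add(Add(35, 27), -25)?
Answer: Rational(26029627569, 529984) ≈ 49114.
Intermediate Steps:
w = 37 (w = Add(62, -25) = 37)
v = 41 (v = Add(4, 37) = 41)
Pow(Add(-223, Add(Mul(-97, Pow(Add(E, -116), -1)), Mul(v, Pow(91, -1)))), 2) = Pow(Add(-223, Add(Mul(-97, Pow(Add(12, -116), -1)), Mul(41, Pow(91, -1)))), 2) = Pow(Add(-223, Add(Mul(-97, Pow(-104, -1)), Mul(41, Rational(1, 91)))), 2) = Pow(Add(-223, Add(Mul(-97, Rational(-1, 104)), Rational(41, 91))), 2) = Pow(Add(-223, Add(Rational(97, 104), Rational(41, 91))), 2) = Pow(Add(-223, Rational(1007, 728)), 2) = Pow(Rational(-161337, 728), 2) = Rational(26029627569, 529984)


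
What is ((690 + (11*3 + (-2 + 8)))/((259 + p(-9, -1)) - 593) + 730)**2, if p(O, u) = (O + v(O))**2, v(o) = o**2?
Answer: 12540302830441/23522500 ≈ 5.3312e+5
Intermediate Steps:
p(O, u) = (O + O**2)**2
((690 + (11*3 + (-2 + 8)))/((259 + p(-9, -1)) - 593) + 730)**2 = ((690 + (11*3 + (-2 + 8)))/((259 + (-9)**2*(1 - 9)**2) - 593) + 730)**2 = ((690 + (33 + 6))/((259 + 81*(-8)**2) - 593) + 730)**2 = ((690 + 39)/((259 + 81*64) - 593) + 730)**2 = (729/((259 + 5184) - 593) + 730)**2 = (729/(5443 - 593) + 730)**2 = (729/4850 + 730)**2 = (3541229/4850)**2 = 12540302830441/23522500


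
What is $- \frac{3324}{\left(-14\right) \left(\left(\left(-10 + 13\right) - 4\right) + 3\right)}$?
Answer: $\frac{831}{7} \approx 118.71$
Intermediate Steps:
$- \frac{3324}{\left(-14\right) \left(\left(\left(-10 + 13\right) - 4\right) + 3\right)} = - \frac{3324}{\left(-14\right) \left(\left(3 - 4\right) + 3\right)} = - \frac{3324}{\left(-14\right) \left(-1 + 3\right)} = - \frac{3324}{\left(-14\right) 2} = - \frac{3324}{-28} = \left(-3324\right) \left(- \frac{1}{28}\right) = \frac{831}{7}$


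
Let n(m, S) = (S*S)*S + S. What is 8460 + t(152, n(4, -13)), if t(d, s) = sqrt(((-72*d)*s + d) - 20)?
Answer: 8460 + 2*sqrt(6046593) ≈ 13378.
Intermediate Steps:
n(m, S) = S + S**3 (n(m, S) = S**2*S + S = S**3 + S = S + S**3)
t(d, s) = sqrt(-20 + d - 72*d*s) (t(d, s) = sqrt((-72*d*s + d) - 20) = sqrt((d - 72*d*s) - 20) = sqrt(-20 + d - 72*d*s))
8460 + t(152, n(4, -13)) = 8460 + sqrt(-20 + 152 - 72*152*(-13 + (-13)**3)) = 8460 + sqrt(-20 + 152 - 72*152*(-13 - 2197)) = 8460 + sqrt(-20 + 152 - 72*152*(-2210)) = 8460 + sqrt(-20 + 152 + 24186240) = 8460 + sqrt(24186372) = 8460 + 2*sqrt(6046593)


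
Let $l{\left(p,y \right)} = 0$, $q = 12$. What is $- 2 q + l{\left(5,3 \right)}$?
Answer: $-24$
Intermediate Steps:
$- 2 q + l{\left(5,3 \right)} = \left(-2\right) 12 + 0 = -24 + 0 = -24$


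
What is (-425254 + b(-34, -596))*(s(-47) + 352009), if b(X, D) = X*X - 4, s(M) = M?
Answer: -149267788124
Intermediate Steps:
b(X, D) = -4 + X² (b(X, D) = X² - 4 = -4 + X²)
(-425254 + b(-34, -596))*(s(-47) + 352009) = (-425254 + (-4 + (-34)²))*(-47 + 352009) = (-425254 + (-4 + 1156))*351962 = (-425254 + 1152)*351962 = -424102*351962 = -149267788124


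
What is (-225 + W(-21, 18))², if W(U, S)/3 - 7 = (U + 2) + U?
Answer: 104976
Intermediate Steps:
W(U, S) = 27 + 6*U (W(U, S) = 21 + 3*((U + 2) + U) = 21 + 3*((2 + U) + U) = 21 + 3*(2 + 2*U) = 21 + (6 + 6*U) = 27 + 6*U)
(-225 + W(-21, 18))² = (-225 + (27 + 6*(-21)))² = (-225 + (27 - 126))² = (-225 - 99)² = (-324)² = 104976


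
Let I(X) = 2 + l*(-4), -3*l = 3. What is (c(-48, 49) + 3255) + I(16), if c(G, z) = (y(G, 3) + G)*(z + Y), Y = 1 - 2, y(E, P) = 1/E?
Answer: 956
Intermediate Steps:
l = -1 (l = -⅓*3 = -1)
I(X) = 6 (I(X) = 2 - 1*(-4) = 2 + 4 = 6)
Y = -1
c(G, z) = (-1 + z)*(G + 1/G) (c(G, z) = (1/G + G)*(z - 1) = (G + 1/G)*(-1 + z) = (-1 + z)*(G + 1/G))
(c(-48, 49) + 3255) + I(16) = ((-1 + 49 + (-48)²*(-1 + 49))/(-48) + 3255) + 6 = (-(-1 + 49 + 2304*48)/48 + 3255) + 6 = (-(-1 + 49 + 110592)/48 + 3255) + 6 = (-1/48*110640 + 3255) + 6 = (-2305 + 3255) + 6 = 950 + 6 = 956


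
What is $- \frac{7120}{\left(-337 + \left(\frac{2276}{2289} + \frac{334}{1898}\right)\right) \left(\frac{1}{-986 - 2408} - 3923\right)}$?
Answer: $- \frac{1749776509936}{323772558091917} \approx -0.0054043$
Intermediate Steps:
$- \frac{7120}{\left(-337 + \left(\frac{2276}{2289} + \frac{334}{1898}\right)\right) \left(\frac{1}{-986 - 2408} - 3923\right)} = - \frac{7120}{\left(-337 + \left(2276 \cdot \frac{1}{2289} + 334 \cdot \frac{1}{1898}\right)\right) \left(\frac{1}{-3394} - 3923\right)} = - \frac{7120}{\left(-337 + \left(\frac{2276}{2289} + \frac{167}{949}\right)\right) \left(- \frac{1}{3394} - 3923\right)} = - \frac{7120}{\left(-337 + \frac{2542187}{2172261}\right) \left(- \frac{13314663}{3394}\right)} = - \frac{7120}{\left(- \frac{729509770}{2172261}\right) \left(- \frac{13314663}{3394}\right)} = - \frac{7120}{\frac{1618862790459585}{1228775639}} = \left(-7120\right) \frac{1228775639}{1618862790459585} = - \frac{1749776509936}{323772558091917}$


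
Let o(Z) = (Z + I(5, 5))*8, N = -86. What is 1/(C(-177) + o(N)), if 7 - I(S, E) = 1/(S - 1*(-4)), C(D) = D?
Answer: -9/7289 ≈ -0.0012347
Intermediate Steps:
I(S, E) = 7 - 1/(4 + S) (I(S, E) = 7 - 1/(S - 1*(-4)) = 7 - 1/(S + 4) = 7 - 1/(4 + S))
o(Z) = 496/9 + 8*Z (o(Z) = (Z + (27 + 7*5)/(4 + 5))*8 = (Z + (27 + 35)/9)*8 = (Z + (1/9)*62)*8 = (Z + 62/9)*8 = (62/9 + Z)*8 = 496/9 + 8*Z)
1/(C(-177) + o(N)) = 1/(-177 + (496/9 + 8*(-86))) = 1/(-177 + (496/9 - 688)) = 1/(-177 - 5696/9) = 1/(-7289/9) = -9/7289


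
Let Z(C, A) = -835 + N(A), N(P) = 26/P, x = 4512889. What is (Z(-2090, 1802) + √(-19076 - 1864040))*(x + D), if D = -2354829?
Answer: -1623556015320/901 + 4316120*I*√470779 ≈ -1.8019e+9 + 2.9614e+9*I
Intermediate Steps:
Z(C, A) = -835 + 26/A
(Z(-2090, 1802) + √(-19076 - 1864040))*(x + D) = ((-835 + 26/1802) + √(-19076 - 1864040))*(4512889 - 2354829) = ((-835 + 26*(1/1802)) + √(-1883116))*2158060 = ((-835 + 13/901) + 2*I*√470779)*2158060 = (-752322/901 + 2*I*√470779)*2158060 = -1623556015320/901 + 4316120*I*√470779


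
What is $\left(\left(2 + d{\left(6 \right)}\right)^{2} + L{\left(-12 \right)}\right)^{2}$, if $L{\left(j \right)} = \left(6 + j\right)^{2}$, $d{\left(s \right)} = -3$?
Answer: $1369$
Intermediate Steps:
$\left(\left(2 + d{\left(6 \right)}\right)^{2} + L{\left(-12 \right)}\right)^{2} = \left(\left(2 - 3\right)^{2} + \left(6 - 12\right)^{2}\right)^{2} = \left(\left(-1\right)^{2} + \left(-6\right)^{2}\right)^{2} = \left(1 + 36\right)^{2} = 37^{2} = 1369$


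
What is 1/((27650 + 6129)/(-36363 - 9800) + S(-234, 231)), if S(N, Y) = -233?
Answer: -46163/10789758 ≈ -0.0042784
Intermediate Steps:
1/((27650 + 6129)/(-36363 - 9800) + S(-234, 231)) = 1/((27650 + 6129)/(-36363 - 9800) - 233) = 1/(33779/(-46163) - 233) = 1/(33779*(-1/46163) - 233) = 1/(-33779/46163 - 233) = 1/(-10789758/46163) = -46163/10789758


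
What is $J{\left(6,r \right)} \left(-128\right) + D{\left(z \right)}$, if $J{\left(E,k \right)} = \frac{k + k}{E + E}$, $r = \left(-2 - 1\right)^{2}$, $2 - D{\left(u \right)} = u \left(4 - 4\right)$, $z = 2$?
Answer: $-190$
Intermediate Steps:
$D{\left(u \right)} = 2$ ($D{\left(u \right)} = 2 - u \left(4 - 4\right) = 2 - u 0 = 2 - 0 = 2 + 0 = 2$)
$r = 9$ ($r = \left(-3\right)^{2} = 9$)
$J{\left(E,k \right)} = \frac{k}{E}$ ($J{\left(E,k \right)} = \frac{2 k}{2 E} = 2 k \frac{1}{2 E} = \frac{k}{E}$)
$J{\left(6,r \right)} \left(-128\right) + D{\left(z \right)} = \frac{9}{6} \left(-128\right) + 2 = 9 \cdot \frac{1}{6} \left(-128\right) + 2 = \frac{3}{2} \left(-128\right) + 2 = -192 + 2 = -190$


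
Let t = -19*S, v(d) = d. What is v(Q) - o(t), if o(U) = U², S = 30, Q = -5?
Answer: -324905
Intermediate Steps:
t = -570 (t = -19*30 = -570)
v(Q) - o(t) = -5 - 1*(-570)² = -5 - 1*324900 = -5 - 324900 = -324905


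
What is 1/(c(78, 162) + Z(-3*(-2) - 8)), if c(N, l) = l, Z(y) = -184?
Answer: -1/22 ≈ -0.045455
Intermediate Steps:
1/(c(78, 162) + Z(-3*(-2) - 8)) = 1/(162 - 184) = 1/(-22) = -1/22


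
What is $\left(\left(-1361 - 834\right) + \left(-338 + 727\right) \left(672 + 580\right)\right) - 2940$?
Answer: $481893$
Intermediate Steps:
$\left(\left(-1361 - 834\right) + \left(-338 + 727\right) \left(672 + 580\right)\right) - 2940 = \left(-2195 + 389 \cdot 1252\right) - 2940 = \left(-2195 + 487028\right) - 2940 = 484833 - 2940 = 481893$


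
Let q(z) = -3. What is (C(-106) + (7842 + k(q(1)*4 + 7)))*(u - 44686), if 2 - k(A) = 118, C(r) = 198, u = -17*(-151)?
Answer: -333750956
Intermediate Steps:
u = 2567
k(A) = -116 (k(A) = 2 - 1*118 = 2 - 118 = -116)
(C(-106) + (7842 + k(q(1)*4 + 7)))*(u - 44686) = (198 + (7842 - 116))*(2567 - 44686) = (198 + 7726)*(-42119) = 7924*(-42119) = -333750956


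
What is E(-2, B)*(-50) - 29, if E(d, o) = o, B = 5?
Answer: -279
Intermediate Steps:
E(-2, B)*(-50) - 29 = 5*(-50) - 29 = -250 - 29 = -279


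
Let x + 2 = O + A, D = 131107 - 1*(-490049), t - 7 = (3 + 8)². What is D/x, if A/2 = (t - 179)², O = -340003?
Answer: -207052/111601 ≈ -1.8553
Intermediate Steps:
t = 128 (t = 7 + (3 + 8)² = 7 + 11² = 7 + 121 = 128)
A = 5202 (A = 2*(128 - 179)² = 2*(-51)² = 2*2601 = 5202)
D = 621156 (D = 131107 + 490049 = 621156)
x = -334803 (x = -2 + (-340003 + 5202) = -2 - 334801 = -334803)
D/x = 621156/(-334803) = 621156*(-1/334803) = -207052/111601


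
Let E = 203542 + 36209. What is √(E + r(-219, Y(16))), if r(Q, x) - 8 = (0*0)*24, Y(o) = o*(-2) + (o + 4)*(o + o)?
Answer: √239759 ≈ 489.65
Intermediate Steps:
E = 239751
Y(o) = -2*o + 2*o*(4 + o) (Y(o) = -2*o + (4 + o)*(2*o) = -2*o + 2*o*(4 + o))
r(Q, x) = 8 (r(Q, x) = 8 + (0*0)*24 = 8 + 0*24 = 8 + 0 = 8)
√(E + r(-219, Y(16))) = √(239751 + 8) = √239759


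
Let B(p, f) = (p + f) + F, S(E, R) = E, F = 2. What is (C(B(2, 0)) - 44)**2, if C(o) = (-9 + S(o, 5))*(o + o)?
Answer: 7056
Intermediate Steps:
B(p, f) = 2 + f + p (B(p, f) = (p + f) + 2 = (f + p) + 2 = 2 + f + p)
C(o) = 2*o*(-9 + o) (C(o) = (-9 + o)*(o + o) = (-9 + o)*(2*o) = 2*o*(-9 + o))
(C(B(2, 0)) - 44)**2 = (2*(2 + 0 + 2)*(-9 + (2 + 0 + 2)) - 44)**2 = (2*4*(-9 + 4) - 44)**2 = (2*4*(-5) - 44)**2 = (-40 - 44)**2 = (-84)**2 = 7056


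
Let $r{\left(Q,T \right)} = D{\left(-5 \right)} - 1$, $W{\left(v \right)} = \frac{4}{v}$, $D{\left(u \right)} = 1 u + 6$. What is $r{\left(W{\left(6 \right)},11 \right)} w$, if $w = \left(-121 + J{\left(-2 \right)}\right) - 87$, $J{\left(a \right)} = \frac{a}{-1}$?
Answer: $0$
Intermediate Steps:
$D{\left(u \right)} = 6 + u$ ($D{\left(u \right)} = u + 6 = 6 + u$)
$J{\left(a \right)} = - a$ ($J{\left(a \right)} = a \left(-1\right) = - a$)
$w = -206$ ($w = \left(-121 - -2\right) - 87 = \left(-121 + 2\right) - 87 = -119 - 87 = -206$)
$r{\left(Q,T \right)} = 0$ ($r{\left(Q,T \right)} = \left(6 - 5\right) - 1 = 1 - 1 = 0$)
$r{\left(W{\left(6 \right)},11 \right)} w = 0 \left(-206\right) = 0$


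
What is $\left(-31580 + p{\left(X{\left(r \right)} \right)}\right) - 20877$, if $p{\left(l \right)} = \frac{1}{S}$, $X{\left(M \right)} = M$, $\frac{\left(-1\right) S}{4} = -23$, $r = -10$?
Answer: $- \frac{4826043}{92} \approx -52457.0$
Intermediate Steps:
$S = 92$ ($S = \left(-4\right) \left(-23\right) = 92$)
$p{\left(l \right)} = \frac{1}{92}$
$\left(-31580 + p{\left(X{\left(r \right)} \right)}\right) - 20877 = \left(-31580 + \frac{1}{92}\right) - 20877 = - \frac{2905359}{92} - 20877 = - \frac{4826043}{92}$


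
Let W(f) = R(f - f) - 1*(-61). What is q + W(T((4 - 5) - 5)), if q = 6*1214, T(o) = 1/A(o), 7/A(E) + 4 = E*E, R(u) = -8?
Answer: 7337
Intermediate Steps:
A(E) = 7/(-4 + E²) (A(E) = 7/(-4 + E*E) = 7/(-4 + E²))
T(o) = -4/7 + o²/7 (T(o) = 1/(7/(-4 + o²)) = -4/7 + o²/7)
W(f) = 53 (W(f) = -8 - 1*(-61) = -8 + 61 = 53)
q = 7284
q + W(T((4 - 5) - 5)) = 7284 + 53 = 7337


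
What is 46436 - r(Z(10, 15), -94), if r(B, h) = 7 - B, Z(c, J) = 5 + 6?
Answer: 46440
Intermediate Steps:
Z(c, J) = 11
46436 - r(Z(10, 15), -94) = 46436 - (7 - 1*11) = 46436 - (7 - 11) = 46436 - 1*(-4) = 46436 + 4 = 46440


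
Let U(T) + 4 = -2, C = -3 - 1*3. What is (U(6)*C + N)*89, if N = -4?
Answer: 2848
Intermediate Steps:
C = -6 (C = -3 - 3 = -6)
U(T) = -6 (U(T) = -4 - 2 = -6)
(U(6)*C + N)*89 = (-6*(-6) - 4)*89 = (36 - 4)*89 = 32*89 = 2848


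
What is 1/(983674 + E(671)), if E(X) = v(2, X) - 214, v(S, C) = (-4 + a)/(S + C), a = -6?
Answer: 673/661868570 ≈ 1.0168e-6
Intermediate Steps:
v(S, C) = -10/(C + S) (v(S, C) = (-4 - 6)/(S + C) = -10/(C + S))
E(X) = -214 - 10/(2 + X) (E(X) = -10/(X + 2) - 214 = -10/(2 + X) - 214 = -214 - 10/(2 + X))
1/(983674 + E(671)) = 1/(983674 + 2*(-219 - 107*671)/(2 + 671)) = 1/(983674 + 2*(-219 - 71797)/673) = 1/(983674 + 2*(1/673)*(-72016)) = 1/(983674 - 144032/673) = 1/(661868570/673) = 673/661868570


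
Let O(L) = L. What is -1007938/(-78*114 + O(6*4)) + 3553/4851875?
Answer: 2445210345877/21513213750 ≈ 113.66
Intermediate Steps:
-1007938/(-78*114 + O(6*4)) + 3553/4851875 = -1007938/(-78*114 + 6*4) + 3553/4851875 = -1007938/(-8892 + 24) + 3553*(1/4851875) = -1007938/(-8868) + 3553/4851875 = -1007938*(-1/8868) + 3553/4851875 = 503969/4434 + 3553/4851875 = 2445210345877/21513213750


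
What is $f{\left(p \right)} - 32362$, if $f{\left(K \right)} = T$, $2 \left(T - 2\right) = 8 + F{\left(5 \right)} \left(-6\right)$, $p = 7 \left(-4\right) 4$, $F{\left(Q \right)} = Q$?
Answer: $-32371$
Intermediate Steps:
$p = -112$ ($p = \left(-28\right) 4 = -112$)
$T = -9$ ($T = 2 + \frac{8 + 5 \left(-6\right)}{2} = 2 + \frac{8 - 30}{2} = 2 + \frac{1}{2} \left(-22\right) = 2 - 11 = -9$)
$f{\left(K \right)} = -9$
$f{\left(p \right)} - 32362 = -9 - 32362 = -32371$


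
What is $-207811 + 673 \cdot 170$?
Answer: $-93401$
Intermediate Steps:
$-207811 + 673 \cdot 170 = -207811 + 114410 = -93401$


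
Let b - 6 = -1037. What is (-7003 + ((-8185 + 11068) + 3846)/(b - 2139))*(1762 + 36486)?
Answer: -424672114636/1585 ≈ -2.6793e+8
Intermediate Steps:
b = -1031 (b = 6 - 1037 = -1031)
(-7003 + ((-8185 + 11068) + 3846)/(b - 2139))*(1762 + 36486) = (-7003 + ((-8185 + 11068) + 3846)/(-1031 - 2139))*(1762 + 36486) = (-7003 + (2883 + 3846)/(-3170))*38248 = (-7003 + 6729*(-1/3170))*38248 = (-7003 - 6729/3170)*38248 = -22206239/3170*38248 = -424672114636/1585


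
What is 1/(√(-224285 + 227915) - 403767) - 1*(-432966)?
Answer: 23528496226065609/54342595553 - 11*√30/163027786659 ≈ 4.3297e+5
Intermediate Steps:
1/(√(-224285 + 227915) - 403767) - 1*(-432966) = 1/(√3630 - 403767) + 432966 = 1/(11*√30 - 403767) + 432966 = 1/(-403767 + 11*√30) + 432966 = 432966 + 1/(-403767 + 11*√30)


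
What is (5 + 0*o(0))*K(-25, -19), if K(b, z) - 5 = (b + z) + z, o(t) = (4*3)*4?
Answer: -290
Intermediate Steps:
o(t) = 48 (o(t) = 12*4 = 48)
K(b, z) = 5 + b + 2*z (K(b, z) = 5 + ((b + z) + z) = 5 + (b + 2*z) = 5 + b + 2*z)
(5 + 0*o(0))*K(-25, -19) = (5 + 0*48)*(5 - 25 + 2*(-19)) = (5 + 0)*(5 - 25 - 38) = 5*(-58) = -290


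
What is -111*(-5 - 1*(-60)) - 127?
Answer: -6232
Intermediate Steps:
-111*(-5 - 1*(-60)) - 127 = -111*(-5 + 60) - 127 = -111*55 - 127 = -6105 - 127 = -6232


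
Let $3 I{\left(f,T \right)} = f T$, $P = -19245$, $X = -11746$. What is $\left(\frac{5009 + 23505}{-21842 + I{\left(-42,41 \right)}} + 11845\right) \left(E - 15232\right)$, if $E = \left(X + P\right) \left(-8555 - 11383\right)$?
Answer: $\frac{41010307510928489}{5604} \approx 7.318 \cdot 10^{12}$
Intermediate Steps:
$E = 617898558$ ($E = \left(-11746 - 19245\right) \left(-8555 - 11383\right) = \left(-30991\right) \left(-19938\right) = 617898558$)
$I{\left(f,T \right)} = \frac{T f}{3}$ ($I{\left(f,T \right)} = \frac{f T}{3} = \frac{T f}{3}$)
$\left(\frac{5009 + 23505}{-21842 + I{\left(-42,41 \right)}} + 11845\right) \left(E - 15232\right) = \left(\frac{5009 + 23505}{-21842 + \frac{1}{3} \cdot 41 \left(-42\right)} + 11845\right) \left(617898558 - 15232\right) = \left(\frac{28514}{-21842 - 574} + 11845\right) 617883326 = \left(\frac{28514}{-22416} + 11845\right) 617883326 = \left(28514 \left(- \frac{1}{22416}\right) + 11845\right) 617883326 = \left(- \frac{14257}{11208} + 11845\right) 617883326 = \frac{132744503}{11208} \cdot 617883326 = \frac{41010307510928489}{5604}$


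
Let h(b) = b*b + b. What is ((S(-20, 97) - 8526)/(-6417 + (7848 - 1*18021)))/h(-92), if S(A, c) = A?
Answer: 4273/69445740 ≈ 6.1530e-5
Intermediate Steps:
h(b) = b + b² (h(b) = b² + b = b + b²)
((S(-20, 97) - 8526)/(-6417 + (7848 - 1*18021)))/h(-92) = ((-20 - 8526)/(-6417 + (7848 - 1*18021)))/((-92*(1 - 92))) = (-8546/(-6417 + (7848 - 18021)))/((-92*(-91))) = -8546/(-6417 - 10173)/8372 = -8546/(-16590)*(1/8372) = -8546*(-1/16590)*(1/8372) = (4273/8295)*(1/8372) = 4273/69445740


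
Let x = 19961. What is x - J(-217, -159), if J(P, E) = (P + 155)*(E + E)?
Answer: 245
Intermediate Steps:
J(P, E) = 2*E*(155 + P) (J(P, E) = (155 + P)*(2*E) = 2*E*(155 + P))
x - J(-217, -159) = 19961 - 2*(-159)*(155 - 217) = 19961 - 2*(-159)*(-62) = 19961 - 1*19716 = 19961 - 19716 = 245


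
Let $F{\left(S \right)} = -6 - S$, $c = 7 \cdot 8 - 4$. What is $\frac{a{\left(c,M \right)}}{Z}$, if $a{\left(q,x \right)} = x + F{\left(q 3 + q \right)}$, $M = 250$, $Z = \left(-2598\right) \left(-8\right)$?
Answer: $\frac{3}{1732} \approx 0.0017321$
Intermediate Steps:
$Z = 20784$
$c = 52$ ($c = 56 - 4 = 52$)
$a{\left(q,x \right)} = -6 + x - 4 q$ ($a{\left(q,x \right)} = x - \left(6 + q + q 3\right) = x - \left(6 + 4 q\right) = -6 + x - 4 q$)
$\frac{a{\left(c,M \right)}}{Z} = \frac{-6 + 250 - 208}{20784} = \left(-6 + 250 - 208\right) \frac{1}{20784} = 36 \cdot \frac{1}{20784} = \frac{3}{1732}$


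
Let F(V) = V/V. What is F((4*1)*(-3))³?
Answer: 1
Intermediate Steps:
F(V) = 1
F((4*1)*(-3))³ = 1³ = 1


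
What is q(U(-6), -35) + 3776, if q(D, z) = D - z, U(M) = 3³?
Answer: 3838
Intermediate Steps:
U(M) = 27
q(U(-6), -35) + 3776 = (27 - 1*(-35)) + 3776 = (27 + 35) + 3776 = 62 + 3776 = 3838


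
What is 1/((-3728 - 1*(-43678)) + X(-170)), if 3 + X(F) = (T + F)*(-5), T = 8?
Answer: 1/40757 ≈ 2.4536e-5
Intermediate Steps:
X(F) = -43 - 5*F (X(F) = -3 + (8 + F)*(-5) = -3 + (-40 - 5*F) = -43 - 5*F)
1/((-3728 - 1*(-43678)) + X(-170)) = 1/((-3728 - 1*(-43678)) + (-43 - 5*(-170))) = 1/((-3728 + 43678) + (-43 + 850)) = 1/(39950 + 807) = 1/40757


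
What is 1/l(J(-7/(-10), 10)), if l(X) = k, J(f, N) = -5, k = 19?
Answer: 1/19 ≈ 0.052632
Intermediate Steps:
l(X) = 19
1/l(J(-7/(-10), 10)) = 1/19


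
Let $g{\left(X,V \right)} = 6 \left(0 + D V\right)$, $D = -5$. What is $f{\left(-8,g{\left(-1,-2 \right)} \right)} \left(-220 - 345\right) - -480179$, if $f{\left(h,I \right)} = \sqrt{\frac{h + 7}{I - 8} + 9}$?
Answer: $480179 - \frac{565 \sqrt{6071}}{26} \approx 4.7849 \cdot 10^{5}$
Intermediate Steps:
$g{\left(X,V \right)} = - 30 V$ ($g{\left(X,V \right)} = 6 \left(0 - 5 V\right) = 6 \left(- 5 V\right) = - 30 V$)
$f{\left(h,I \right)} = \sqrt{9 + \frac{7 + h}{-8 + I}}$ ($f{\left(h,I \right)} = \sqrt{\frac{7 + h}{-8 + I} + 9} = \sqrt{9 + \frac{7 + h}{-8 + I}}$)
$f{\left(-8,g{\left(-1,-2 \right)} \right)} \left(-220 - 345\right) - -480179 = \sqrt{\frac{-65 - 8 + 9 \left(\left(-30\right) \left(-2\right)\right)}{-8 - -60}} \left(-220 - 345\right) - -480179 = \sqrt{\frac{-65 - 8 + 9 \cdot 60}{-8 + 60}} \left(-565\right) + 480179 = \sqrt{\frac{-65 - 8 + 540}{52}} \left(-565\right) + 480179 = \sqrt{\frac{1}{52} \cdot 467} \left(-565\right) + 480179 = \sqrt{\frac{467}{52}} \left(-565\right) + 480179 = \frac{\sqrt{6071}}{26} \left(-565\right) + 480179 = - \frac{565 \sqrt{6071}}{26} + 480179 = 480179 - \frac{565 \sqrt{6071}}{26}$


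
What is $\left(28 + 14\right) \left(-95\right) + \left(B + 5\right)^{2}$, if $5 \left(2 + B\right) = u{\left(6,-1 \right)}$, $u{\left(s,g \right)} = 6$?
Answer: $- \frac{99309}{25} \approx -3972.4$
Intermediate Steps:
$B = - \frac{4}{5}$ ($B = -2 + \frac{1}{5} \cdot 6 = -2 + \frac{6}{5} = - \frac{4}{5} \approx -0.8$)
$\left(28 + 14\right) \left(-95\right) + \left(B + 5\right)^{2} = \left(28 + 14\right) \left(-95\right) + \left(- \frac{4}{5} + 5\right)^{2} = 42 \left(-95\right) + \left(\frac{21}{5}\right)^{2} = -3990 + \frac{441}{25} = - \frac{99309}{25}$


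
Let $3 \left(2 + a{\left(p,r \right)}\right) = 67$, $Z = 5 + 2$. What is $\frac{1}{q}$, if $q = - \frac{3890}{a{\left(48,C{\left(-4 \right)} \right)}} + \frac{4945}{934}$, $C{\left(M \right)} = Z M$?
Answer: $- \frac{56974}{10598135} \approx -0.0053759$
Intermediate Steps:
$Z = 7$
$C{\left(M \right)} = 7 M$
$a{\left(p,r \right)} = \frac{61}{3}$ ($a{\left(p,r \right)} = -2 + \frac{1}{3} \cdot 67 = -2 + \frac{67}{3} = \frac{61}{3}$)
$q = - \frac{10598135}{56974}$ ($q = - \frac{3890}{\frac{61}{3}} + \frac{4945}{934} = \left(-3890\right) \frac{3}{61} + 4945 \cdot \frac{1}{934} = - \frac{11670}{61} + \frac{4945}{934} = - \frac{10598135}{56974} \approx -186.02$)
$\frac{1}{q} = \frac{1}{- \frac{10598135}{56974}} = - \frac{56974}{10598135}$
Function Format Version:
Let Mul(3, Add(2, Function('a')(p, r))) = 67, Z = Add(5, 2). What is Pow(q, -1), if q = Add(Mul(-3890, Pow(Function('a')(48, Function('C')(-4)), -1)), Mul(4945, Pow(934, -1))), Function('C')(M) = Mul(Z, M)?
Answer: Rational(-56974, 10598135) ≈ -0.0053759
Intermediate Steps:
Z = 7
Function('C')(M) = Mul(7, M)
Function('a')(p, r) = Rational(61, 3) (Function('a')(p, r) = Add(-2, Mul(Rational(1, 3), 67)) = Add(-2, Rational(67, 3)) = Rational(61, 3))
q = Rational(-10598135, 56974) (q = Add(Mul(-3890, Pow(Rational(61, 3), -1)), Mul(4945, Pow(934, -1))) = Add(Mul(-3890, Rational(3, 61)), Mul(4945, Rational(1, 934))) = Add(Rational(-11670, 61), Rational(4945, 934)) = Rational(-10598135, 56974) ≈ -186.02)
Pow(q, -1) = Pow(Rational(-10598135, 56974), -1) = Rational(-56974, 10598135)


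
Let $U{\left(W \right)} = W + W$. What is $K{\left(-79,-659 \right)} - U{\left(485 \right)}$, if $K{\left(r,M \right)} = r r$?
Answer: $5271$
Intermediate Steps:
$K{\left(r,M \right)} = r^{2}$
$U{\left(W \right)} = 2 W$
$K{\left(-79,-659 \right)} - U{\left(485 \right)} = \left(-79\right)^{2} - 2 \cdot 485 = 6241 - 970 = 5271$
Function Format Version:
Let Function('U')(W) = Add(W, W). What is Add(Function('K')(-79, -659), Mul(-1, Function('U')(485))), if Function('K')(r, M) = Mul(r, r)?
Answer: 5271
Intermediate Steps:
Function('K')(r, M) = Pow(r, 2)
Function('U')(W) = Mul(2, W)
Add(Function('K')(-79, -659), Mul(-1, Function('U')(485))) = Add(Pow(-79, 2), Mul(-1, Mul(2, 485))) = Add(6241, Mul(-1, 970)) = Add(6241, -970) = 5271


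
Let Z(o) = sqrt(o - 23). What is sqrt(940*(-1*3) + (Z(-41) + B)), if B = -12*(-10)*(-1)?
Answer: 2*sqrt(-735 + 2*I) ≈ 0.073771 + 54.222*I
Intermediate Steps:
B = -120 (B = 120*(-1) = -120)
Z(o) = sqrt(-23 + o)
sqrt(940*(-1*3) + (Z(-41) + B)) = sqrt(940*(-1*3) + (sqrt(-23 - 41) - 120)) = sqrt(940*(-3) + (sqrt(-64) - 120)) = sqrt(-2820 + (8*I - 120)) = sqrt(-2820 + (-120 + 8*I)) = sqrt(-2940 + 8*I)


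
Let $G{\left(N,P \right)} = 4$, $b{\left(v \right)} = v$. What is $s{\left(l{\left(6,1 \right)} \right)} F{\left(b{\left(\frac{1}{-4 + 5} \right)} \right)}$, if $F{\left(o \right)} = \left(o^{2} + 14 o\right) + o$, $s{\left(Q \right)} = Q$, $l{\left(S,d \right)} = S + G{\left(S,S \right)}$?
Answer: $160$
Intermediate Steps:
$l{\left(S,d \right)} = 4 + S$ ($l{\left(S,d \right)} = S + 4 = 4 + S$)
$F{\left(o \right)} = o^{2} + 15 o$
$s{\left(l{\left(6,1 \right)} \right)} F{\left(b{\left(\frac{1}{-4 + 5} \right)} \right)} = \left(4 + 6\right) \frac{15 + \frac{1}{-4 + 5}}{-4 + 5} = 10 \frac{15 + 1^{-1}}{1} = 10 \cdot 1 \left(15 + 1\right) = 10 \cdot 1 \cdot 16 = 10 \cdot 16 = 160$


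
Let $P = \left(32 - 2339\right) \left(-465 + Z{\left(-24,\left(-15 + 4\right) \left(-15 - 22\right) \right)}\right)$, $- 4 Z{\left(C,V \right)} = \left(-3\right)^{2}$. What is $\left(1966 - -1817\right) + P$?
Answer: $\frac{4326915}{4} \approx 1.0817 \cdot 10^{6}$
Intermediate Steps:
$Z{\left(C,V \right)} = - \frac{9}{4}$ ($Z{\left(C,V \right)} = - \frac{\left(-3\right)^{2}}{4} = \left(- \frac{1}{4}\right) 9 = - \frac{9}{4}$)
$P = \frac{4311783}{4}$ ($P = \left(32 - 2339\right) \left(-465 - \frac{9}{4}\right) = \left(-2307\right) \left(- \frac{1869}{4}\right) = \frac{4311783}{4} \approx 1.0779 \cdot 10^{6}$)
$\left(1966 - -1817\right) + P = \left(1966 - -1817\right) + \frac{4311783}{4} = \left(1966 + 1817\right) + \frac{4311783}{4} = 3783 + \frac{4311783}{4} = \frac{4326915}{4}$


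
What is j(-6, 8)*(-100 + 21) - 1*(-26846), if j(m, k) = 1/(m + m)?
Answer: 322231/12 ≈ 26853.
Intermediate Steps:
j(m, k) = 1/(2*m)
j(-6, 8)*(-100 + 21) - 1*(-26846) = ((½)/(-6))*(-100 + 21) - 1*(-26846) = ((½)*(-⅙))*(-79) + 26846 = -1/12*(-79) + 26846 = 79/12 + 26846 = 322231/12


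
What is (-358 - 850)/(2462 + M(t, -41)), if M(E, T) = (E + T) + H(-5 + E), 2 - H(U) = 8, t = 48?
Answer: -1208/2463 ≈ -0.49046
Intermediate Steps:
H(U) = -6 (H(U) = 2 - 1*8 = 2 - 8 = -6)
M(E, T) = -6 + E + T (M(E, T) = (E + T) - 6 = -6 + E + T)
(-358 - 850)/(2462 + M(t, -41)) = (-358 - 850)/(2462 + (-6 + 48 - 41)) = -1208/(2462 + 1) = -1208/2463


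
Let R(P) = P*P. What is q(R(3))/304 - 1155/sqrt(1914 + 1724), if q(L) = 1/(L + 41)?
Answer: 1/15200 - 1155*sqrt(3638)/3638 ≈ -19.149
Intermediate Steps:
R(P) = P**2
q(L) = 1/(41 + L)
q(R(3))/304 - 1155/sqrt(1914 + 1724) = 1/((41 + 3**2)*304) - 1155/sqrt(1914 + 1724) = (1/304)/(41 + 9) - 1155*sqrt(3638)/3638 = (1/304)/50 - 1155*sqrt(3638)/3638 = (1/50)*(1/304) - 1155*sqrt(3638)/3638 = 1/15200 - 1155*sqrt(3638)/3638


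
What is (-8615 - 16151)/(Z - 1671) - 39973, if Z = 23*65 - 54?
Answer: -4584512/115 ≈ -39865.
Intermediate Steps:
Z = 1441 (Z = 1495 - 54 = 1441)
(-8615 - 16151)/(Z - 1671) - 39973 = (-8615 - 16151)/(1441 - 1671) - 39973 = -24766/(-230) - 39973 = -24766*(-1/230) - 39973 = 12383/115 - 39973 = -4584512/115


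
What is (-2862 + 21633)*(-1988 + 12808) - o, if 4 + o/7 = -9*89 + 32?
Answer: 203107631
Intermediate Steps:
o = -5411 (o = -28 + 7*(-9*89 + 32) = -28 + 7*(-801 + 32) = -28 + 7*(-769) = -28 - 5383 = -5411)
(-2862 + 21633)*(-1988 + 12808) - o = (-2862 + 21633)*(-1988 + 12808) - 1*(-5411) = 18771*10820 + 5411 = 203102220 + 5411 = 203107631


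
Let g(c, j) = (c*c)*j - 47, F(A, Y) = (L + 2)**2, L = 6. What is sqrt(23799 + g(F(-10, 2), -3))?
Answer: 2*sqrt(2866) ≈ 107.07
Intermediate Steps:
F(A, Y) = 64 (F(A, Y) = (6 + 2)**2 = 8**2 = 64)
g(c, j) = -47 + j*c**2 (g(c, j) = c**2*j - 47 = j*c**2 - 47 = -47 + j*c**2)
sqrt(23799 + g(F(-10, 2), -3)) = sqrt(23799 + (-47 - 3*64**2)) = sqrt(23799 + (-47 - 3*4096)) = sqrt(23799 + (-47 - 12288)) = sqrt(23799 - 12335) = sqrt(11464) = 2*sqrt(2866)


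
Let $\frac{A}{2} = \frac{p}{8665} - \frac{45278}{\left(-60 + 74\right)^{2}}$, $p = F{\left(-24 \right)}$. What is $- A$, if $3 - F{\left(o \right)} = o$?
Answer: $\frac{196164289}{424585} \approx 462.01$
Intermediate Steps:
$F{\left(o \right)} = 3 - o$
$p = 27$ ($p = 3 - -24 = 3 + 24 = 27$)
$A = - \frac{196164289}{424585}$ ($A = 2 \left(\frac{27}{8665} - \frac{45278}{\left(-60 + 74\right)^{2}}\right) = 2 \left(27 \cdot \frac{1}{8665} - \frac{45278}{14^{2}}\right) = 2 \left(\frac{27}{8665} - \frac{45278}{196}\right) = 2 \left(\frac{27}{8665} - \frac{22639}{98}\right) = 2 \left(- \frac{196164289}{849170}\right) = - \frac{196164289}{424585} \approx -462.01$)
$- A = \left(-1\right) \left(- \frac{196164289}{424585}\right) = \frac{196164289}{424585}$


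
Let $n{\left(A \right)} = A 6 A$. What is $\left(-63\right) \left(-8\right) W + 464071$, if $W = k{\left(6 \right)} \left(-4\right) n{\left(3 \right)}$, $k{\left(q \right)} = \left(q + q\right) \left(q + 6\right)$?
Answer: $-15212345$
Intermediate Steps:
$n{\left(A \right)} = 6 A^{2}$ ($n{\left(A \right)} = 6 A A = 6 A^{2}$)
$k{\left(q \right)} = 2 q \left(6 + q\right)$
$W = -31104$ ($W = 2 \cdot 6 \left(6 + 6\right) \left(-4\right) 6 \cdot 3^{2} = 2 \cdot 6 \cdot 12 \left(-4\right) 6 \cdot 9 = 144 \left(-4\right) 54 = \left(-576\right) 54 = -31104$)
$\left(-63\right) \left(-8\right) W + 464071 = \left(-63\right) \left(-8\right) \left(-31104\right) + 464071 = 504 \left(-31104\right) + 464071 = -15676416 + 464071 = -15212345$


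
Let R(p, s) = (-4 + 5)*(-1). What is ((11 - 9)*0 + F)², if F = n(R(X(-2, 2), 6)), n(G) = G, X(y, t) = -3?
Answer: 1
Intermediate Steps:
R(p, s) = -1 (R(p, s) = 1*(-1) = -1)
F = -1
((11 - 9)*0 + F)² = ((11 - 9)*0 - 1)² = (2*0 - 1)² = (0 - 1)² = (-1)² = 1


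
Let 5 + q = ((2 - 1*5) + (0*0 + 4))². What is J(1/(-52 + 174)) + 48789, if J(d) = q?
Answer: 48785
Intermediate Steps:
q = -4 (q = -5 + ((2 - 1*5) + (0*0 + 4))² = -5 + ((2 - 5) + (0 + 4))² = -5 + (-3 + 4)² = -5 + 1² = -5 + 1 = -4)
J(d) = -4
J(1/(-52 + 174)) + 48789 = -4 + 48789 = 48785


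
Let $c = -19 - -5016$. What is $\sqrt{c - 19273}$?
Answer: $2 i \sqrt{3569} \approx 119.48 i$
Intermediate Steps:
$c = 4997$ ($c = -19 + 5016 = 4997$)
$\sqrt{c - 19273} = \sqrt{4997 - 19273} = \sqrt{-14276} = 2 i \sqrt{3569}$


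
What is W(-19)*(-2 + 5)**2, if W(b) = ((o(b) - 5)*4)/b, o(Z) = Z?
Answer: 864/19 ≈ 45.474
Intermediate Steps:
W(b) = (-20 + 4*b)/b (W(b) = ((b - 5)*4)/b = ((-5 + b)*4)/b = (-20 + 4*b)/b)
W(-19)*(-2 + 5)**2 = (4 - 20/(-19))*(-2 + 5)**2 = (4 - 20*(-1/19))*3**2 = (4 + 20/19)*9 = (96/19)*9 = 864/19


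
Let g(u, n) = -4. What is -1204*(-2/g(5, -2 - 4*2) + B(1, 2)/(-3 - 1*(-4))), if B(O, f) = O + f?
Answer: -4214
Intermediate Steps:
-1204*(-2/g(5, -2 - 4*2) + B(1, 2)/(-3 - 1*(-4))) = -1204*(-2/(-4) + (1 + 2)/(-3 - 1*(-4))) = -1204*(-2*(-¼) + 3/(-3 + 4)) = -1204*(½ + 3/1) = -1204*(½ + 3*1) = -1204*(½ + 3) = -1204*7/2 = -4214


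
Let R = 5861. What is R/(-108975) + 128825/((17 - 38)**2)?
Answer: 4678706558/16019325 ≈ 292.07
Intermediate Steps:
R/(-108975) + 128825/((17 - 38)**2) = 5861/(-108975) + 128825/((17 - 38)**2) = 5861*(-1/108975) + 128825/((-21)**2) = -5861/108975 + 128825/441 = 4678706558/16019325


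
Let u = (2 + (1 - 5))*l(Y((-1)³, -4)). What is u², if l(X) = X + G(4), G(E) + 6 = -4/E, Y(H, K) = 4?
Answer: 36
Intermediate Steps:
G(E) = -6 - 4/E
l(X) = -7 + X (l(X) = X + (-6 - 4/4) = X + (-6 - 4*¼) = X + (-6 - 1) = X - 7 = -7 + X)
u = 6 (u = (2 + (1 - 5))*(-7 + 4) = (2 - 4)*(-3) = -2*(-3) = 6)
u² = 6² = 36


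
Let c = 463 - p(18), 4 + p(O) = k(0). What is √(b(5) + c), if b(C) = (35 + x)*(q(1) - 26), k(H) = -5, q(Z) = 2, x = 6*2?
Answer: 4*I*√41 ≈ 25.612*I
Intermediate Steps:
x = 12
p(O) = -9 (p(O) = -4 - 5 = -9)
b(C) = -1128 (b(C) = (35 + 12)*(2 - 26) = 47*(-24) = -1128)
c = 472 (c = 463 - 1*(-9) = 463 + 9 = 472)
√(b(5) + c) = √(-1128 + 472) = √(-656) = 4*I*√41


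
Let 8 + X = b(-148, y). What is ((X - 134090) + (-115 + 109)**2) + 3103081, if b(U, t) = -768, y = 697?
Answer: 2968251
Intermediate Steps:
X = -776 (X = -8 - 768 = -776)
((X - 134090) + (-115 + 109)**2) + 3103081 = ((-776 - 134090) + (-115 + 109)**2) + 3103081 = (-134866 + (-6)**2) + 3103081 = (-134866 + 36) + 3103081 = -134830 + 3103081 = 2968251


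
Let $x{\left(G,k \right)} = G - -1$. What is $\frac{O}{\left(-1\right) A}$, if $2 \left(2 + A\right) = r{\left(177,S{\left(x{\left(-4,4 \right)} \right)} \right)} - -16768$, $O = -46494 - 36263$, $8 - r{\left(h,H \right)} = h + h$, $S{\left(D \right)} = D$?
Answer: $\frac{82757}{8209} \approx 10.081$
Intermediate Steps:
$x{\left(G,k \right)} = 1 + G$ ($x{\left(G,k \right)} = G + 1 = 1 + G$)
$r{\left(h,H \right)} = 8 - 2 h$ ($r{\left(h,H \right)} = 8 - \left(h + h\right) = 8 - 2 h$)
$O = -82757$
$A = 8209$ ($A = -2 + \frac{\left(8 - 354\right) - -16768}{2} = -2 + \frac{\left(8 - 354\right) + 16768}{2} = -2 + \frac{-346 + 16768}{2} = -2 + \frac{1}{2} \cdot 16422 = -2 + 8211 = 8209$)
$\frac{O}{\left(-1\right) A} = - \frac{82757}{\left(-1\right) 8209} = - \frac{82757}{-8209} = \left(-82757\right) \left(- \frac{1}{8209}\right) = \frac{82757}{8209}$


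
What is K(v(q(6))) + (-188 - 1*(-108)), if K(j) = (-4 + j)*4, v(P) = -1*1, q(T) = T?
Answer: -100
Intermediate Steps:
v(P) = -1
K(j) = -16 + 4*j
K(v(q(6))) + (-188 - 1*(-108)) = (-16 + 4*(-1)) + (-188 - 1*(-108)) = (-16 - 4) + (-188 + 108) = -20 - 80 = -100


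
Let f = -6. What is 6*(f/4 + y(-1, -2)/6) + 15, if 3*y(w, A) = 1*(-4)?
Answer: 14/3 ≈ 4.6667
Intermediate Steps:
y(w, A) = -4/3 (y(w, A) = (1*(-4))/3 = (1/3)*(-4) = -4/3)
6*(f/4 + y(-1, -2)/6) + 15 = 6*(-6/4 - 4/3/6) + 15 = 6*(-6*1/4 - 4/3*1/6) + 15 = 6*(-3/2 - 2/9) + 15 = 6*(-31/18) + 15 = -31/3 + 15 = 14/3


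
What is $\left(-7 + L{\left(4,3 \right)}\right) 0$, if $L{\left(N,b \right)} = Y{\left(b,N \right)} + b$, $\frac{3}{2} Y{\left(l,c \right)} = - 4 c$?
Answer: $0$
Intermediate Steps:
$Y{\left(l,c \right)} = - \frac{8 c}{3}$ ($Y{\left(l,c \right)} = \frac{2 \left(- 4 c\right)}{3} = - \frac{8 c}{3}$)
$L{\left(N,b \right)} = b - \frac{8 N}{3}$ ($L{\left(N,b \right)} = - \frac{8 N}{3} + b = b - \frac{8 N}{3}$)
$\left(-7 + L{\left(4,3 \right)}\right) 0 = \left(-7 + \left(3 - \frac{32}{3}\right)\right) 0 = \left(-7 - \frac{23}{3}\right) 0 = \left(- \frac{44}{3}\right) 0 = 0$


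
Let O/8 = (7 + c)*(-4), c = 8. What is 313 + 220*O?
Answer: -105287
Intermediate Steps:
O = -480 (O = 8*((7 + 8)*(-4)) = 8*(15*(-4)) = 8*(-60) = -480)
313 + 220*O = 313 + 220*(-480) = 313 - 105600 = -105287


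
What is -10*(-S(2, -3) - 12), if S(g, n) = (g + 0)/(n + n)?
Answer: 350/3 ≈ 116.67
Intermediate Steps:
S(g, n) = g/(2*n) (S(g, n) = g/((2*n)) = g*(1/(2*n)) = g/(2*n))
-10*(-S(2, -3) - 12) = -10*(-2/(2*(-3)) - 12) = -10*(-2*(-1)/(2*3) - 12) = -10*(-1*(-1/3) - 12) = -10*(1/3 - 12) = -10*(-35/3) = 350/3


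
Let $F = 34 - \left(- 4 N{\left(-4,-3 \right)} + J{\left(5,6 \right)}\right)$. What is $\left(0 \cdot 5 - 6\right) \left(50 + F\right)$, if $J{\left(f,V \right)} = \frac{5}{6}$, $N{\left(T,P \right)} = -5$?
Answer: $-379$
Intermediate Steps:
$J{\left(f,V \right)} = \frac{5}{6}$ ($J{\left(f,V \right)} = 5 \cdot \frac{1}{6} = \frac{5}{6}$)
$F = \frac{79}{6}$ ($F = 34 - \left(\left(-4\right) \left(-5\right) + \frac{5}{6}\right) = 34 - \left(20 + \frac{5}{6}\right) = 34 - \frac{125}{6} = \frac{79}{6} \approx 13.167$)
$\left(0 \cdot 5 - 6\right) \left(50 + F\right) = \left(0 \cdot 5 - 6\right) \left(50 + \frac{79}{6}\right) = \left(0 - 6\right) \frac{379}{6} = \left(-6\right) \frac{379}{6} = -379$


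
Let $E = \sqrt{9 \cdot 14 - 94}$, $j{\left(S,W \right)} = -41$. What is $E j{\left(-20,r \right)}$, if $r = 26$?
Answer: $- 164 \sqrt{2} \approx -231.93$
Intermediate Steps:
$E = 4 \sqrt{2}$ ($E = \sqrt{126 - 94} = \sqrt{32} = 4 \sqrt{2} \approx 5.6569$)
$E j{\left(-20,r \right)} = 4 \sqrt{2} \left(-41\right) = - 164 \sqrt{2}$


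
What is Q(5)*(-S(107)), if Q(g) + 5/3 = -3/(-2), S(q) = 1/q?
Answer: 1/642 ≈ 0.0015576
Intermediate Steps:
Q(g) = -1/6 (Q(g) = -5/3 - 3/(-2) = -5/3 - 3*(-1/2) = -5/3 + 3/2 = -1/6)
Q(5)*(-S(107)) = -(-1)/(6*107) = -1/6*(-1/107) = 1/642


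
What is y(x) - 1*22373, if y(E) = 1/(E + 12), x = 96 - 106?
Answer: -44745/2 ≈ -22373.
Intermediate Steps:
x = -10
y(E) = 1/(12 + E)
y(x) - 1*22373 = 1/(12 - 10) - 1*22373 = 1/2 - 22373 = ½ - 22373 = -44745/2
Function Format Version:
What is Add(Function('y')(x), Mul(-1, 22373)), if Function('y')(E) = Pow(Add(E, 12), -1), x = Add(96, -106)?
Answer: Rational(-44745, 2) ≈ -22373.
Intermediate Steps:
x = -10
Function('y')(E) = Pow(Add(12, E), -1)
Add(Function('y')(x), Mul(-1, 22373)) = Add(Pow(Add(12, -10), -1), Mul(-1, 22373)) = Add(Pow(2, -1), -22373) = Add(Rational(1, 2), -22373) = Rational(-44745, 2)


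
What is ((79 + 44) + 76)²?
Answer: 39601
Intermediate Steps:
((79 + 44) + 76)² = (123 + 76)² = 199² = 39601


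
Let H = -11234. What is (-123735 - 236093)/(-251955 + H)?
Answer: 359828/263189 ≈ 1.3672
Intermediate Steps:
(-123735 - 236093)/(-251955 + H) = (-123735 - 236093)/(-251955 - 11234) = -359828/(-263189) = -359828*(-1/263189) = 359828/263189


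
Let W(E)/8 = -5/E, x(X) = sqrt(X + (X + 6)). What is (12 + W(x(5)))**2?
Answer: 4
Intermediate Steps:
x(X) = sqrt(6 + 2*X) (x(X) = sqrt(X + (6 + X)) = sqrt(6 + 2*X))
W(E) = -40/E (W(E) = 8*(-5/E) = -40/E)
(12 + W(x(5)))**2 = (12 - 40/sqrt(6 + 2*5))**2 = (12 - 40/sqrt(6 + 10))**2 = (12 - 40/(sqrt(16)))**2 = (12 - 40/4)**2 = (12 - 40*1/4)**2 = (12 - 10)**2 = 2**2 = 4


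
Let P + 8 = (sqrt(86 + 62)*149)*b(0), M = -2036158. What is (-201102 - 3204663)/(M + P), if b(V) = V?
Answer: 103205/61702 ≈ 1.6726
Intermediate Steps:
P = -8 (P = -8 + (sqrt(86 + 62)*149)*0 = -8 + (sqrt(148)*149)*0 = -8 + ((2*sqrt(37))*149)*0 = -8 + (298*sqrt(37))*0 = -8 + 0 = -8)
(-201102 - 3204663)/(M + P) = (-201102 - 3204663)/(-2036158 - 8) = -3405765/(-2036166) = -3405765*(-1/2036166) = 103205/61702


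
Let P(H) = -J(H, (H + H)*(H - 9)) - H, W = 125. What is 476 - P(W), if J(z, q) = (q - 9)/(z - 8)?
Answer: 99308/117 ≈ 848.79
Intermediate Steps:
J(z, q) = (-9 + q)/(-8 + z)
P(H) = -H - (-9 + 2*H*(-9 + H))/(-8 + H) (P(H) = -(-9 + (H + H)*(H - 9))/(-8 + H) - H = -(-9 + (2*H)*(-9 + H))/(-8 + H) - H = -(-9 + 2*H*(-9 + H))/(-8 + H) - H = -H - (-9 + 2*H*(-9 + H))/(-8 + H))
476 - P(W) = 476 - (9 - 3*125**2 + 26*125)/(-8 + 125) = 476 - (9 - 3*15625 + 3250)/117 = 476 - (9 - 46875 + 3250)/117 = 476 - (-43616)/117 = 476 - 1*(-43616/117) = 476 + 43616/117 = 99308/117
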